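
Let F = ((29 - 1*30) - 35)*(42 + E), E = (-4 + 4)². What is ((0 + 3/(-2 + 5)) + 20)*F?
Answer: -31752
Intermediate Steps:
E = 0 (E = 0² = 0)
F = -1512 (F = ((29 - 1*30) - 35)*(42 + 0) = ((29 - 30) - 35)*42 = (-1 - 35)*42 = -36*42 = -1512)
((0 + 3/(-2 + 5)) + 20)*F = ((0 + 3/(-2 + 5)) + 20)*(-1512) = ((0 + 3/3) + 20)*(-1512) = ((0 + 3*(⅓)) + 20)*(-1512) = ((0 + 1) + 20)*(-1512) = (1 + 20)*(-1512) = 21*(-1512) = -31752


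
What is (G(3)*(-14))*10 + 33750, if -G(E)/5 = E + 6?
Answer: 40050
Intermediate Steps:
G(E) = -30 - 5*E (G(E) = -5*(E + 6) = -5*(6 + E) = -30 - 5*E)
(G(3)*(-14))*10 + 33750 = ((-30 - 5*3)*(-14))*10 + 33750 = ((-30 - 15)*(-14))*10 + 33750 = -45*(-14)*10 + 33750 = 630*10 + 33750 = 6300 + 33750 = 40050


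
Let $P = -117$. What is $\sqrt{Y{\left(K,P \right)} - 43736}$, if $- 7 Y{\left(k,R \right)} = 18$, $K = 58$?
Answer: $\frac{i \sqrt{2143190}}{7} \approx 209.14 i$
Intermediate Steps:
$Y{\left(k,R \right)} = - \frac{18}{7}$ ($Y{\left(k,R \right)} = \left(- \frac{1}{7}\right) 18 = - \frac{18}{7}$)
$\sqrt{Y{\left(K,P \right)} - 43736} = \sqrt{- \frac{18}{7} - 43736} = \sqrt{- \frac{306170}{7}} = \frac{i \sqrt{2143190}}{7}$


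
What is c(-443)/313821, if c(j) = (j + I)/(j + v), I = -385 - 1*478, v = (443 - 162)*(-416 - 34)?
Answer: 1306/39821688153 ≈ 3.2796e-8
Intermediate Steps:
v = -126450 (v = 281*(-450) = -126450)
I = -863 (I = -385 - 478 = -863)
c(j) = (-863 + j)/(-126450 + j) (c(j) = (j - 863)/(j - 126450) = (-863 + j)/(-126450 + j))
c(-443)/313821 = ((-863 - 443)/(-126450 - 443))/313821 = (-1306/(-126893))*(1/313821) = -1/126893*(-1306)*(1/313821) = (1306/126893)*(1/313821) = 1306/39821688153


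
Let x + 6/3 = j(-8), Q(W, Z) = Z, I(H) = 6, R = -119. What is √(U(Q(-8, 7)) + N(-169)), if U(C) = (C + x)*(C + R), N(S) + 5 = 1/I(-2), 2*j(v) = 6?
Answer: I*√32430/6 ≈ 30.014*I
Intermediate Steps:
j(v) = 3 (j(v) = (½)*6 = 3)
x = 1 (x = -2 + 3 = 1)
N(S) = -29/6 (N(S) = -5 + 1/6 = -5 + ⅙ = -29/6)
U(C) = (1 + C)*(-119 + C) (U(C) = (C + 1)*(C - 119) = (1 + C)*(-119 + C))
√(U(Q(-8, 7)) + N(-169)) = √((-119 + 7² - 118*7) - 29/6) = √((-119 + 49 - 826) - 29/6) = √(-896 - 29/6) = √(-5405/6) = I*√32430/6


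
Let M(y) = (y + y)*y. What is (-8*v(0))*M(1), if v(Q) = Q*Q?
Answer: 0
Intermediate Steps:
v(Q) = Q²
M(y) = 2*y² (M(y) = (2*y)*y = 2*y²)
(-8*v(0))*M(1) = (-8*0²)*(2*1²) = (-8*0)*(2*1) = 0*2 = 0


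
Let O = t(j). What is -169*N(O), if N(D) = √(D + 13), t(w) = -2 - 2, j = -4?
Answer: -507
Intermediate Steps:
t(w) = -4
O = -4
N(D) = √(13 + D)
-169*N(O) = -169*√(13 - 4) = -169*√9 = -169*3 = -507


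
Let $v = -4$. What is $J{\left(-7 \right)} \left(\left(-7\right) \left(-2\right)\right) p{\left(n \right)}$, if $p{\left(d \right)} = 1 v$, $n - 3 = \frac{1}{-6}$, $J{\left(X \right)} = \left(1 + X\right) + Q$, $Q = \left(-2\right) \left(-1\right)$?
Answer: $224$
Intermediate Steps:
$Q = 2$
$J{\left(X \right)} = 3 + X$ ($J{\left(X \right)} = \left(1 + X\right) + 2 = 3 + X$)
$n = \frac{17}{6}$ ($n = 3 + \frac{1}{-6} = 3 - \frac{1}{6} = \frac{17}{6} \approx 2.8333$)
$p{\left(d \right)} = -4$ ($p{\left(d \right)} = 1 \left(-4\right) = -4$)
$J{\left(-7 \right)} \left(\left(-7\right) \left(-2\right)\right) p{\left(n \right)} = \left(3 - 7\right) \left(\left(-7\right) \left(-2\right)\right) \left(-4\right) = \left(-4\right) 14 \left(-4\right) = \left(-56\right) \left(-4\right) = 224$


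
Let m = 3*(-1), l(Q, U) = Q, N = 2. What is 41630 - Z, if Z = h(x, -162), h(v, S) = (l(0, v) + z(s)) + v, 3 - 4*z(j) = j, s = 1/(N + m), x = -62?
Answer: 41691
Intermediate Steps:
m = -3
s = -1 (s = 1/(2 - 3) = 1/(-1) = -1)
z(j) = 3/4 - j/4
h(v, S) = 1 + v (h(v, S) = (0 + (3/4 - 1/4*(-1))) + v = (0 + (3/4 + 1/4)) + v = (0 + 1) + v = 1 + v)
Z = -61 (Z = 1 - 62 = -61)
41630 - Z = 41630 - 1*(-61) = 41630 + 61 = 41691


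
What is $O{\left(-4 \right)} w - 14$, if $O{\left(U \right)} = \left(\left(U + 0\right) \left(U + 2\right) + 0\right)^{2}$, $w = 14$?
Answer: $882$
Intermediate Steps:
$O{\left(U \right)} = U^{2} \left(2 + U\right)^{2}$ ($O{\left(U \right)} = \left(U \left(2 + U\right) + 0\right)^{2} = \left(U \left(2 + U\right)\right)^{2} = U^{2} \left(2 + U\right)^{2}$)
$O{\left(-4 \right)} w - 14 = \left(-4\right)^{2} \left(2 - 4\right)^{2} \cdot 14 - 14 = 16 \left(-2\right)^{2} \cdot 14 - 14 = 16 \cdot 4 \cdot 14 - 14 = 64 \cdot 14 - 14 = 896 - 14 = 882$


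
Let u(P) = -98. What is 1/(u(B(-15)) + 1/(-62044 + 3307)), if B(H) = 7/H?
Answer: -58737/5756227 ≈ -0.010204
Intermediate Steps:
1/(u(B(-15)) + 1/(-62044 + 3307)) = 1/(-98 + 1/(-62044 + 3307)) = 1/(-98 + 1/(-58737)) = 1/(-98 - 1/58737) = 1/(-5756227/58737) = -58737/5756227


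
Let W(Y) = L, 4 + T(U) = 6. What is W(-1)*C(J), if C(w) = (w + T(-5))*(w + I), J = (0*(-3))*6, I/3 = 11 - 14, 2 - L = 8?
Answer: 108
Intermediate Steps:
L = -6 (L = 2 - 1*8 = 2 - 8 = -6)
T(U) = 2 (T(U) = -4 + 6 = 2)
W(Y) = -6
I = -9 (I = 3*(11 - 14) = 3*(-3) = -9)
J = 0 (J = 0*6 = 0)
C(w) = (-9 + w)*(2 + w) (C(w) = (w + 2)*(w - 9) = (2 + w)*(-9 + w) = (-9 + w)*(2 + w))
W(-1)*C(J) = -6*(-18 + 0² - 7*0) = -6*(-18 + 0 + 0) = -6*(-18) = 108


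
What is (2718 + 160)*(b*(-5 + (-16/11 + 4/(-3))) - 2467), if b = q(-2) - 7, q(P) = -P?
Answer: -230602628/33 ≈ -6.9880e+6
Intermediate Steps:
b = -5 (b = -1*(-2) - 7 = 2 - 7 = -5)
(2718 + 160)*(b*(-5 + (-16/11 + 4/(-3))) - 2467) = (2718 + 160)*(-5*(-5 + (-16/11 + 4/(-3))) - 2467) = 2878*(-5*(-5 + (-16*1/11 + 4*(-⅓))) - 2467) = 2878*(-5*(-5 + (-16/11 - 4/3)) - 2467) = 2878*(-5*(-5 - 92/33) - 2467) = 2878*(-5*(-257/33) - 2467) = 2878*(1285/33 - 2467) = 2878*(-80126/33) = -230602628/33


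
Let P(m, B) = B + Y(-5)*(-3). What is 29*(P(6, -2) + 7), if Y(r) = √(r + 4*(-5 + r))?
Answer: 145 - 261*I*√5 ≈ 145.0 - 583.61*I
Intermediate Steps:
Y(r) = √(-20 + 5*r) (Y(r) = √(r + (-20 + 4*r)) = √(-20 + 5*r))
P(m, B) = B - 9*I*√5 (P(m, B) = B + √(-20 + 5*(-5))*(-3) = B + √(-20 - 25)*(-3) = B + √(-45)*(-3) = B + (3*I*√5)*(-3) = B - 9*I*√5)
29*(P(6, -2) + 7) = 29*((-2 - 9*I*√5) + 7) = 29*(5 - 9*I*√5) = 145 - 261*I*√5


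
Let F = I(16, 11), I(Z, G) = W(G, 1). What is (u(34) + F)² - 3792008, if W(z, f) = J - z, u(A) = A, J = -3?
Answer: -3791608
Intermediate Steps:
W(z, f) = -3 - z
I(Z, G) = -3 - G
F = -14 (F = -3 - 1*11 = -3 - 11 = -14)
(u(34) + F)² - 3792008 = (34 - 14)² - 3792008 = 20² - 3792008 = 400 - 3792008 = -3791608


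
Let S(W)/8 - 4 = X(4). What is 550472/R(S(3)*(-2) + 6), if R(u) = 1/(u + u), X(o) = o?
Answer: -134315168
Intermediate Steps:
S(W) = 64 (S(W) = 32 + 8*4 = 32 + 32 = 64)
R(u) = 1/(2*u)
550472/R(S(3)*(-2) + 6) = 550472/((1/(2*(64*(-2) + 6)))) = 550472/((1/(2*(-128 + 6)))) = 550472/(((1/2)/(-122))) = 550472/(((1/2)*(-1/122))) = 550472/(-1/244) = 550472*(-244) = -134315168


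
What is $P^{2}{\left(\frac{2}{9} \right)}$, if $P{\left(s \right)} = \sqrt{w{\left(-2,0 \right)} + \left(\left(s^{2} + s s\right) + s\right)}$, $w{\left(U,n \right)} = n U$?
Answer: $\frac{26}{81} \approx 0.32099$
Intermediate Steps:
$w{\left(U,n \right)} = U n$
$P{\left(s \right)} = \sqrt{s + 2 s^{2}}$ ($P{\left(s \right)} = \sqrt{\left(-2\right) 0 + \left(\left(s^{2} + s s\right) + s\right)} = \sqrt{0 + \left(\left(s^{2} + s^{2}\right) + s\right)} = \sqrt{0 + \left(2 s^{2} + s\right)} = \sqrt{0 + \left(s + 2 s^{2}\right)} = \sqrt{s + 2 s^{2}}$)
$P^{2}{\left(\frac{2}{9} \right)} = \left(\sqrt{\frac{2}{9} \left(1 + 2 \cdot \frac{2}{9}\right)}\right)^{2} = \left(\sqrt{2 \cdot \frac{1}{9} \left(1 + 2 \cdot 2 \cdot \frac{1}{9}\right)}\right)^{2} = \left(\sqrt{\frac{2 \left(1 + 2 \cdot \frac{2}{9}\right)}{9}}\right)^{2} = \left(\sqrt{\frac{2 \left(1 + \frac{4}{9}\right)}{9}}\right)^{2} = \left(\sqrt{\frac{2}{9} \cdot \frac{13}{9}}\right)^{2} = \left(\sqrt{\frac{26}{81}}\right)^{2} = \left(\frac{\sqrt{26}}{9}\right)^{2} = \frac{26}{81}$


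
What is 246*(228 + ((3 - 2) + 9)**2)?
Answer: 80688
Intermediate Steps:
246*(228 + ((3 - 2) + 9)**2) = 246*(228 + (1 + 9)**2) = 246*(228 + 10**2) = 246*(228 + 100) = 246*328 = 80688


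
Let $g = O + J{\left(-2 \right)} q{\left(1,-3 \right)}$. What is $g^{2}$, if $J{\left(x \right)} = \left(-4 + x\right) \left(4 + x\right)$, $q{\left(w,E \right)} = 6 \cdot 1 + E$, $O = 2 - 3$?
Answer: $1369$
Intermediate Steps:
$O = -1$
$q{\left(w,E \right)} = 6 + E$
$g = -37$ ($g = -1 + \left(-16 + \left(-2\right)^{2}\right) \left(6 - 3\right) = -1 + \left(-16 + 4\right) 3 = -1 - 36 = -37$)
$g^{2} = \left(-37\right)^{2} = 1369$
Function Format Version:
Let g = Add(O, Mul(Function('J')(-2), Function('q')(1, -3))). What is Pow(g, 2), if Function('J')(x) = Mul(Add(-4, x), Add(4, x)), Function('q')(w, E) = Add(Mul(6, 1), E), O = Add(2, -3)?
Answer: 1369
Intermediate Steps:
O = -1
Function('q')(w, E) = Add(6, E)
g = -37 (g = Add(-1, Mul(Add(-16, Pow(-2, 2)), Add(6, -3))) = Add(-1, Mul(Add(-16, 4), 3)) = Add(-1, Mul(-12, 3)) = Add(-1, -36) = -37)
Pow(g, 2) = Pow(-37, 2) = 1369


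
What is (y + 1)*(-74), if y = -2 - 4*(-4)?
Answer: -1110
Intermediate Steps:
y = 14 (y = -2 + 16 = 14)
(y + 1)*(-74) = (14 + 1)*(-74) = 15*(-74) = -1110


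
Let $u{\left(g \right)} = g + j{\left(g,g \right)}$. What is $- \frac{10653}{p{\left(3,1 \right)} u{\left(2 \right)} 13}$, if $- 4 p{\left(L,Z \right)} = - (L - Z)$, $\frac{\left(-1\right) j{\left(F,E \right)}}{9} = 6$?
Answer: $\frac{10653}{338} \approx 31.518$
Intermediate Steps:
$j{\left(F,E \right)} = -54$ ($j{\left(F,E \right)} = \left(-9\right) 6 = -54$)
$u{\left(g \right)} = -54 + g$ ($u{\left(g \right)} = g - 54 = -54 + g$)
$p{\left(L,Z \right)} = - \frac{Z}{4} + \frac{L}{4}$ ($p{\left(L,Z \right)} = - \frac{\left(-1\right) \left(L - Z\right)}{4} = - \frac{Z - L}{4} = - \frac{Z}{4} + \frac{L}{4}$)
$- \frac{10653}{p{\left(3,1 \right)} u{\left(2 \right)} 13} = - \frac{10653}{\left(\left(- \frac{1}{4}\right) 1 + \frac{1}{4} \cdot 3\right) \left(-54 + 2\right) 13} = - \frac{10653}{\left(- \frac{1}{4} + \frac{3}{4}\right) \left(-52\right) 13} = - \frac{10653}{\frac{1}{2} \left(-52\right) 13} = - \frac{10653}{\left(-26\right) 13} = - \frac{10653}{-338} = \left(-10653\right) \left(- \frac{1}{338}\right) = \frac{10653}{338}$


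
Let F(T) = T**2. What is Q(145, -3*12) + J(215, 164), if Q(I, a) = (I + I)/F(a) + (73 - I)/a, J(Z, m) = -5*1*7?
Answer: -21239/648 ≈ -32.776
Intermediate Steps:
J(Z, m) = -35 (J(Z, m) = -5*7 = -35)
Q(I, a) = (73 - I)/a + 2*I/a**2 (Q(I, a) = (I + I)/(a**2) + (73 - I)/a = (2*I)/a**2 + (73 - I)/a = 2*I/a**2 + (73 - I)/a = (73 - I)/a + 2*I/a**2)
Q(145, -3*12) + J(215, 164) = (2*145 + (-3*12)*(73 - 1*145))/(-3*12)**2 - 35 = (290 - 36*(73 - 145))/(-36)**2 - 35 = (290 - 36*(-72))/1296 - 35 = (290 + 2592)/1296 - 35 = (1/1296)*2882 - 35 = 1441/648 - 35 = -21239/648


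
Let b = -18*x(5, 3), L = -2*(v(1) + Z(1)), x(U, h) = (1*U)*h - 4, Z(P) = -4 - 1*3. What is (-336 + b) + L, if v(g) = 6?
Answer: -532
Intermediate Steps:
Z(P) = -7 (Z(P) = -4 - 3 = -7)
x(U, h) = -4 + U*h (x(U, h) = U*h - 4 = -4 + U*h)
L = 2 (L = -2*(6 - 7) = -2*(-1) = 2)
b = -198 (b = -18*(-4 + 5*3) = -18*(-4 + 15) = -18*11 = -198)
(-336 + b) + L = (-336 - 198) + 2 = -534 + 2 = -532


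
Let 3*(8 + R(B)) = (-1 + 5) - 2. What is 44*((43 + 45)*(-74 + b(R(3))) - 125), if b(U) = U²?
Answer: -754204/9 ≈ -83801.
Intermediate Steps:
R(B) = -22/3 (R(B) = -8 + ((-1 + 5) - 2)/3 = -8 + (4 - 2)/3 = -8 + (⅓)*2 = -8 + ⅔ = -22/3)
44*((43 + 45)*(-74 + b(R(3))) - 125) = 44*((43 + 45)*(-74 + (-22/3)²) - 125) = 44*(88*(-74 + 484/9) - 125) = 44*(88*(-182/9) - 125) = 44*(-16016/9 - 125) = 44*(-17141/9) = -754204/9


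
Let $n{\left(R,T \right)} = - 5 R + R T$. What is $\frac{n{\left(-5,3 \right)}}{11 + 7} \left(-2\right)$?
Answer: $- \frac{10}{9} \approx -1.1111$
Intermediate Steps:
$\frac{n{\left(-5,3 \right)}}{11 + 7} \left(-2\right) = \frac{\left(-5\right) \left(-5 + 3\right)}{11 + 7} \left(-2\right) = \frac{\left(-5\right) \left(-2\right)}{18} \left(-2\right) = 10 \cdot \frac{1}{18} \left(-2\right) = \frac{5}{9} \left(-2\right) = - \frac{10}{9}$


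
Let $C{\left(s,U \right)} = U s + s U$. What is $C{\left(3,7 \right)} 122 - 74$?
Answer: $5050$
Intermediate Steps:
$C{\left(s,U \right)} = 2 U s$ ($C{\left(s,U \right)} = U s + U s = 2 U s$)
$C{\left(3,7 \right)} 122 - 74 = 2 \cdot 7 \cdot 3 \cdot 122 - 74 = 42 \cdot 122 - 74 = 5124 - 74 = 5050$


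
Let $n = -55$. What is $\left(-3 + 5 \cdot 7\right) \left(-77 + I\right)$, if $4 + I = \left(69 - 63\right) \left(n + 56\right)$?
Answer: $-2400$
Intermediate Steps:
$I = 2$ ($I = -4 + \left(69 - 63\right) \left(-55 + 56\right) = -4 + 6 \cdot 1 = -4 + 6 = 2$)
$\left(-3 + 5 \cdot 7\right) \left(-77 + I\right) = \left(-3 + 5 \cdot 7\right) \left(-77 + 2\right) = \left(-3 + 35\right) \left(-75\right) = 32 \left(-75\right) = -2400$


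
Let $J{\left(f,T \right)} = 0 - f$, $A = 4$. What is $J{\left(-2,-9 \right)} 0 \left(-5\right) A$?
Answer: $0$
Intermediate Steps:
$J{\left(f,T \right)} = - f$
$J{\left(-2,-9 \right)} 0 \left(-5\right) A = \left(-1\right) \left(-2\right) 0 \left(-5\right) 4 = 2 \cdot 0 \cdot 4 = 2 \cdot 0 = 0$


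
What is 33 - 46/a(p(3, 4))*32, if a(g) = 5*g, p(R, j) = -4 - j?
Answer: 349/5 ≈ 69.800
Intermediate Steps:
33 - 46/a(p(3, 4))*32 = 33 - 46*1/(5*(-4 - 1*4))*32 = 33 - 46*1/(5*(-4 - 4))*32 = 33 - 46/(5*(-8))*32 = 33 - 46/(-40)*32 = 33 - 46*(-1/40)*32 = 33 + (23/20)*32 = 33 + 184/5 = 349/5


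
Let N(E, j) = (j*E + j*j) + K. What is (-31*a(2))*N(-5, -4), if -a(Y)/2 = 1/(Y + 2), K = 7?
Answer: 1333/2 ≈ 666.50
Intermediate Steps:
a(Y) = -2/(2 + Y) (a(Y) = -2/(Y + 2) = -2/(2 + Y))
N(E, j) = 7 + j² + E*j (N(E, j) = (j*E + j*j) + 7 = (E*j + j²) + 7 = (j² + E*j) + 7 = 7 + j² + E*j)
(-31*a(2))*N(-5, -4) = (-(-62)/(2 + 2))*(7 + (-4)² - 5*(-4)) = (-(-62)/4)*(7 + 16 + 20) = -(-62)/4*43 = -31*(-½)*43 = (31/2)*43 = 1333/2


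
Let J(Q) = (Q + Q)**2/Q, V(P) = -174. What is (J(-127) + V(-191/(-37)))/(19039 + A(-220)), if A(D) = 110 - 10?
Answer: -682/19139 ≈ -0.035634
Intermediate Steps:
A(D) = 100
J(Q) = 4*Q (J(Q) = (2*Q)**2/Q = (4*Q**2)/Q = 4*Q)
(J(-127) + V(-191/(-37)))/(19039 + A(-220)) = (4*(-127) - 174)/(19039 + 100) = (-508 - 174)/19139 = -682*1/19139 = -682/19139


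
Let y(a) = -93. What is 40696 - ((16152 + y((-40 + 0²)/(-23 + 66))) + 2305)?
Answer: 22332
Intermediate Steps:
40696 - ((16152 + y((-40 + 0²)/(-23 + 66))) + 2305) = 40696 - ((16152 - 93) + 2305) = 40696 - (16059 + 2305) = 40696 - 1*18364 = 40696 - 18364 = 22332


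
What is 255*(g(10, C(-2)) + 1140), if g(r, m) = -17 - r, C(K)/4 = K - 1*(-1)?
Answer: 283815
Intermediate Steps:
C(K) = 4 + 4*K (C(K) = 4*(K - 1*(-1)) = 4*(K + 1) = 4*(1 + K) = 4 + 4*K)
255*(g(10, C(-2)) + 1140) = 255*((-17 - 1*10) + 1140) = 255*((-17 - 10) + 1140) = 255*(-27 + 1140) = 255*1113 = 283815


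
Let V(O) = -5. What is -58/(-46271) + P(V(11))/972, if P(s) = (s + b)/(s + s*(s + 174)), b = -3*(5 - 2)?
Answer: 24283697/19114550100 ≈ 0.0012704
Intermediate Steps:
b = -9 (b = -3*3 = -9)
P(s) = (-9 + s)/(s + s*(174 + s)) (P(s) = (s - 9)/(s + s*(s + 174)) = (-9 + s)/(s + s*(174 + s)))
-58/(-46271) + P(V(11))/972 = -58/(-46271) + ((-9 - 5)/((-5)*(175 - 5)))/972 = -58*(-1/46271) - ⅕*(-14)/170*(1/972) = 58/46271 - ⅕*1/170*(-14)*(1/972) = 58/46271 + (7/425)*(1/972) = 58/46271 + 7/413100 = 24283697/19114550100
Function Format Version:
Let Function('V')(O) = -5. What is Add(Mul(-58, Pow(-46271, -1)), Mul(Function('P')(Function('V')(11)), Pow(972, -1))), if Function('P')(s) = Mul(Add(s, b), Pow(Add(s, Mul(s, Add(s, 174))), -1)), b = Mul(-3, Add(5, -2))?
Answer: Rational(24283697, 19114550100) ≈ 0.0012704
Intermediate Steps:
b = -9 (b = Mul(-3, 3) = -9)
Function('P')(s) = Mul(Pow(Add(s, Mul(s, Add(174, s))), -1), Add(-9, s)) (Function('P')(s) = Mul(Add(s, -9), Pow(Add(s, Mul(s, Add(s, 174))), -1)) = Mul(Add(-9, s), Pow(Add(s, Mul(s, Add(174, s))), -1)) = Mul(Pow(Add(s, Mul(s, Add(174, s))), -1), Add(-9, s)))
Add(Mul(-58, Pow(-46271, -1)), Mul(Function('P')(Function('V')(11)), Pow(972, -1))) = Add(Mul(-58, Pow(-46271, -1)), Mul(Mul(Pow(-5, -1), Pow(Add(175, -5), -1), Add(-9, -5)), Pow(972, -1))) = Add(Mul(-58, Rational(-1, 46271)), Mul(Mul(Rational(-1, 5), Pow(170, -1), -14), Rational(1, 972))) = Add(Rational(58, 46271), Mul(Mul(Rational(-1, 5), Rational(1, 170), -14), Rational(1, 972))) = Add(Rational(58, 46271), Mul(Rational(7, 425), Rational(1, 972))) = Add(Rational(58, 46271), Rational(7, 413100)) = Rational(24283697, 19114550100)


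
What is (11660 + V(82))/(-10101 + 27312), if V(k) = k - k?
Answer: 11660/17211 ≈ 0.67747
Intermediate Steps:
V(k) = 0
(11660 + V(82))/(-10101 + 27312) = (11660 + 0)/(-10101 + 27312) = 11660/17211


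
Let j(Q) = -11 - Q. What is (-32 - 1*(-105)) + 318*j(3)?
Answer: -4379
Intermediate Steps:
(-32 - 1*(-105)) + 318*j(3) = (-32 - 1*(-105)) + 318*(-11 - 1*3) = (-32 + 105) + 318*(-11 - 3) = 73 + 318*(-14) = 73 - 4452 = -4379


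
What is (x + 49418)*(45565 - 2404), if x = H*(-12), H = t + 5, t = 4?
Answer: 2128268910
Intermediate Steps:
H = 9 (H = 4 + 5 = 9)
x = -108 (x = 9*(-12) = -108)
(x + 49418)*(45565 - 2404) = (-108 + 49418)*(45565 - 2404) = 49310*43161 = 2128268910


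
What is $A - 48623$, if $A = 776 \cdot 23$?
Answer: $-30775$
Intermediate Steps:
$A = 17848$
$A - 48623 = 17848 - 48623 = -30775$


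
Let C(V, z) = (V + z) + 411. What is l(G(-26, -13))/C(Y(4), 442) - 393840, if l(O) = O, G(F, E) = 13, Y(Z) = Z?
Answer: -337520867/857 ≈ -3.9384e+5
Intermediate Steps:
C(V, z) = 411 + V + z
l(G(-26, -13))/C(Y(4), 442) - 393840 = 13/(411 + 4 + 442) - 393840 = 13/857 - 393840 = -337520867/857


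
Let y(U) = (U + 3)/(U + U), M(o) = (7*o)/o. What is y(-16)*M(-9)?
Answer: 91/32 ≈ 2.8438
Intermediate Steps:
M(o) = 7
y(U) = (3 + U)/(2*U) (y(U) = (3 + U)/((2*U)) = (3 + U)*(1/(2*U)) = (3 + U)/(2*U))
y(-16)*M(-9) = ((1/2)*(3 - 16)/(-16))*7 = ((1/2)*(-1/16)*(-13))*7 = (13/32)*7 = 91/32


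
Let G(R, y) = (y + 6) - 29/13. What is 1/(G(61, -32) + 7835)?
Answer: 13/101488 ≈ 0.00012809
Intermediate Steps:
G(R, y) = 49/13 + y (G(R, y) = (6 + y) - 29*1/13 = (6 + y) - 29/13 = 49/13 + y)
1/(G(61, -32) + 7835) = 1/((49/13 - 32) + 7835) = 1/(-367/13 + 7835) = 1/(101488/13) = 13/101488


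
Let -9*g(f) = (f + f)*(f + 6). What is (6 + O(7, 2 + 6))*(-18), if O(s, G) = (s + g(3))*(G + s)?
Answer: -378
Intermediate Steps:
g(f) = -2*f*(6 + f)/9 (g(f) = -(f + f)*(f + 6)/9 = -2*f*(6 + f)/9)
O(s, G) = (-6 + s)*(G + s) (O(s, G) = (s - 2/9*3*(6 + 3))*(G + s) = (s - 2/9*3*9)*(G + s) = (s - 6)*(G + s) = (-6 + s)*(G + s))
(6 + O(7, 2 + 6))*(-18) = (6 + (7² - 6*(2 + 6) - 6*7 + (2 + 6)*7))*(-18) = (6 + (49 - 6*8 - 42 + 8*7))*(-18) = (6 + (49 - 48 - 42 + 56))*(-18) = (6 + 15)*(-18) = 21*(-18) = -378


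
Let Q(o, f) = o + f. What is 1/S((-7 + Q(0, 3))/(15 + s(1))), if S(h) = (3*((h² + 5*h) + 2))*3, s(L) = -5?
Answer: 25/36 ≈ 0.69444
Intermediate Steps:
Q(o, f) = f + o
S(h) = 18 + 9*h² + 45*h (S(h) = (3*(2 + h² + 5*h))*3 = (6 + 3*h² + 15*h)*3 = 18 + 9*h² + 45*h)
1/S((-7 + Q(0, 3))/(15 + s(1))) = 1/(18 + 9*((-7 + (3 + 0))/(15 - 5))² + 45*((-7 + (3 + 0))/(15 - 5))) = 1/(18 + 9*((-7 + 3)/10)² + 45*((-7 + 3)/10)) = 1/(18 + 9*(-4*⅒)² + 45*(-4*⅒)) = 1/(18 + 9*(-⅖)² + 45*(-⅖)) = 1/(18 + 9*(4/25) - 18) = 1/(18 + 36/25 - 18) = 1/(36/25) = 25/36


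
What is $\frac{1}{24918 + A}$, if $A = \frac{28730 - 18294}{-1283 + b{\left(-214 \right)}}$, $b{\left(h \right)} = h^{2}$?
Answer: $\frac{44513}{1109185370} \approx 4.0131 \cdot 10^{-5}$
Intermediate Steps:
$A = \frac{10436}{44513}$ ($A = \frac{28730 - 18294}{-1283 + \left(-214\right)^{2}} = \frac{10436}{-1283 + 45796} = \frac{10436}{44513} \approx 0.23445$)
$\frac{1}{24918 + A} = \frac{1}{24918 + \frac{10436}{44513}} = \frac{1}{\frac{1109185370}{44513}} = \frac{44513}{1109185370}$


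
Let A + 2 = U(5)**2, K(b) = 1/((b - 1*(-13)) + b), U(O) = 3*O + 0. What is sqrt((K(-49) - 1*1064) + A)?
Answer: I*sqrt(6076310)/85 ≈ 29.0*I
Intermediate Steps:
U(O) = 3*O
K(b) = 1/(13 + 2*b) (K(b) = 1/((b + 13) + b) = 1/((13 + b) + b) = 1/(13 + 2*b))
A = 223 (A = -2 + (3*5)**2 = -2 + 15**2 = -2 + 225 = 223)
sqrt((K(-49) - 1*1064) + A) = sqrt((1/(13 + 2*(-49)) - 1*1064) + 223) = sqrt((1/(13 - 98) - 1064) + 223) = sqrt((1/(-85) - 1064) + 223) = sqrt((-1/85 - 1064) + 223) = sqrt(-90441/85 + 223) = sqrt(-71486/85) = I*sqrt(6076310)/85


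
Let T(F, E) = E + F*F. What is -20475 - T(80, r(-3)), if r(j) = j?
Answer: -26872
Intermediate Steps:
T(F, E) = E + F**2
-20475 - T(80, r(-3)) = -20475 - (-3 + 80**2) = -20475 - (-3 + 6400) = -20475 - 1*6397 = -20475 - 6397 = -26872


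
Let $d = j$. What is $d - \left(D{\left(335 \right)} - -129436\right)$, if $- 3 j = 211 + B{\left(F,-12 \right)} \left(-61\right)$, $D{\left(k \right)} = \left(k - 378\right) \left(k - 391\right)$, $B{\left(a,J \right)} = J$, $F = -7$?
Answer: $- \frac{396475}{3} \approx -1.3216 \cdot 10^{5}$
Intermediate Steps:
$D{\left(k \right)} = \left(-391 + k\right) \left(-378 + k\right)$ ($D{\left(k \right)} = \left(-378 + k\right) \left(-391 + k\right) = \left(-391 + k\right) \left(-378 + k\right)$)
$j = - \frac{943}{3}$ ($j = - \frac{211 - -732}{3} = - \frac{211 + 732}{3} = \left(- \frac{1}{3}\right) 943 = - \frac{943}{3} \approx -314.33$)
$d = - \frac{943}{3} \approx -314.33$
$d - \left(D{\left(335 \right)} - -129436\right) = - \frac{943}{3} - \left(\left(147798 + 335^{2} - 257615\right) - -129436\right) = - \frac{943}{3} - \left(\left(147798 + 112225 - 257615\right) + 129436\right) = - \frac{943}{3} - \left(2408 + 129436\right) = - \frac{943}{3} - 131844 = - \frac{396475}{3}$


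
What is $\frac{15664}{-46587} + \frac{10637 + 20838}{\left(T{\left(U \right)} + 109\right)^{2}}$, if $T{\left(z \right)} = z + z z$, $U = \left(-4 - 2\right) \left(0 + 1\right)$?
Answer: $\frac{1163681681}{900107427} \approx 1.2928$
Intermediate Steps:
$U = -6$ ($U = \left(-6\right) 1 = -6$)
$T{\left(z \right)} = z + z^{2}$
$\frac{15664}{-46587} + \frac{10637 + 20838}{\left(T{\left(U \right)} + 109\right)^{2}} = \frac{15664}{-46587} + \frac{10637 + 20838}{\left(- 6 \left(1 - 6\right) + 109\right)^{2}} = 15664 \left(- \frac{1}{46587}\right) + \frac{31475}{\left(\left(-6\right) \left(-5\right) + 109\right)^{2}} = - \frac{15664}{46587} + \frac{31475}{\left(30 + 109\right)^{2}} = - \frac{15664}{46587} + \frac{31475}{139^{2}} = - \frac{15664}{46587} + \frac{31475}{19321} = \frac{1163681681}{900107427}$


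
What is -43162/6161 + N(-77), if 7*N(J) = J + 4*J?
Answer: -382017/6161 ≈ -62.006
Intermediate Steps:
N(J) = 5*J/7 (N(J) = (J + 4*J)/7 = (5*J)/7 = 5*J/7)
-43162/6161 + N(-77) = -43162/6161 + (5/7)*(-77) = -43162*1/6161 - 55 = -43162/6161 - 55 = -382017/6161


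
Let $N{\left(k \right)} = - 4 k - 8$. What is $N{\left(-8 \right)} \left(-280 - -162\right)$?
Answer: $-2832$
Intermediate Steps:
$N{\left(k \right)} = -8 - 4 k$
$N{\left(-8 \right)} \left(-280 - -162\right) = \left(-8 - -32\right) \left(-280 - -162\right) = \left(-8 + 32\right) \left(-280 + 162\right) = 24 \left(-118\right) = -2832$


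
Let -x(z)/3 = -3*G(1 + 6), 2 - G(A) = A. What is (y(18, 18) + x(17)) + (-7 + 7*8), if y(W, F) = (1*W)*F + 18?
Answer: 346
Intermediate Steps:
G(A) = 2 - A
x(z) = -45 (x(z) = -(-9)*(2 - (1 + 6)) = -(-9)*(2 - 1*7) = -(-9)*(2 - 7) = -(-9)*(-5) = -3*15 = -45)
y(W, F) = 18 + F*W (y(W, F) = W*F + 18 = F*W + 18 = 18 + F*W)
(y(18, 18) + x(17)) + (-7 + 7*8) = ((18 + 18*18) - 45) + (-7 + 7*8) = ((18 + 324) - 45) + (-7 + 56) = (342 - 45) + 49 = 297 + 49 = 346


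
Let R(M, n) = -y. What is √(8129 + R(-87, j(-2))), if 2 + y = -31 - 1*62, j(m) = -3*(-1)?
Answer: 4*√514 ≈ 90.686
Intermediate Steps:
j(m) = 3
y = -95 (y = -2 + (-31 - 1*62) = -2 + (-31 - 62) = -2 - 93 = -95)
R(M, n) = 95 (R(M, n) = -1*(-95) = 95)
√(8129 + R(-87, j(-2))) = √(8129 + 95) = √8224 = 4*√514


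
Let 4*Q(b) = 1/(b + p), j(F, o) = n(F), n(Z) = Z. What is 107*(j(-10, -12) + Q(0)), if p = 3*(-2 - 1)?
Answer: -38627/36 ≈ -1073.0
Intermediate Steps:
j(F, o) = F
p = -9 (p = 3*(-3) = -9)
Q(b) = 1/(4*(-9 + b)) (Q(b) = 1/(4*(b - 9)) = 1/(4*(-9 + b)))
107*(j(-10, -12) + Q(0)) = 107*(-10 + 1/(4*(-9 + 0))) = 107*(-10 + (¼)/(-9)) = 107*(-10 + (¼)*(-⅑)) = 107*(-10 - 1/36) = 107*(-361/36) = -38627/36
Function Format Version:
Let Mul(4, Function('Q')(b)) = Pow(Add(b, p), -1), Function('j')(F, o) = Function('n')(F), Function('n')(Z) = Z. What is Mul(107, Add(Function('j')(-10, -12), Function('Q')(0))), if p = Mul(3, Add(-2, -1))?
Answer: Rational(-38627, 36) ≈ -1073.0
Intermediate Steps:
Function('j')(F, o) = F
p = -9 (p = Mul(3, -3) = -9)
Function('Q')(b) = Mul(Rational(1, 4), Pow(Add(-9, b), -1)) (Function('Q')(b) = Mul(Rational(1, 4), Pow(Add(b, -9), -1)) = Mul(Rational(1, 4), Pow(Add(-9, b), -1)))
Mul(107, Add(Function('j')(-10, -12), Function('Q')(0))) = Mul(107, Add(-10, Mul(Rational(1, 4), Pow(Add(-9, 0), -1)))) = Mul(107, Add(-10, Mul(Rational(1, 4), Pow(-9, -1)))) = Mul(107, Add(-10, Mul(Rational(1, 4), Rational(-1, 9)))) = Mul(107, Add(-10, Rational(-1, 36))) = Mul(107, Rational(-361, 36)) = Rational(-38627, 36)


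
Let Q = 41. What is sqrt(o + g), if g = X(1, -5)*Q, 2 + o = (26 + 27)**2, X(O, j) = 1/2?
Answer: sqrt(11310)/2 ≈ 53.174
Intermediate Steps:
X(O, j) = 1/2
o = 2807 (o = -2 + (26 + 27)**2 = -2 + 53**2 = -2 + 2809 = 2807)
g = 41/2 (g = (1/2)*41 = 41/2 ≈ 20.500)
sqrt(o + g) = sqrt(2807 + 41/2) = sqrt(5655/2) = sqrt(11310)/2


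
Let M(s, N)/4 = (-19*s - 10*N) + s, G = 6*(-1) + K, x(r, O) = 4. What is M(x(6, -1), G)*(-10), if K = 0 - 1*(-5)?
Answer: 2480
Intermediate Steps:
K = 5 (K = 0 + 5 = 5)
G = -1 (G = 6*(-1) + 5 = -6 + 5 = -1)
M(s, N) = -72*s - 40*N (M(s, N) = 4*((-19*s - 10*N) + s) = 4*(-18*s - 10*N) = -72*s - 40*N)
M(x(6, -1), G)*(-10) = (-72*4 - 40*(-1))*(-10) = (-288 + 40)*(-10) = -248*(-10) = 2480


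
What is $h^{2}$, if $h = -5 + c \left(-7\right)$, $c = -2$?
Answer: $81$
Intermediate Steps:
$h = 9$ ($h = -5 - -14 = -5 + 14 = 9$)
$h^{2} = 9^{2} = 81$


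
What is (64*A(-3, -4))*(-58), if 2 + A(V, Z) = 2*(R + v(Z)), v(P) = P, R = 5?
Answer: 0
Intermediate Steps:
A(V, Z) = 8 + 2*Z (A(V, Z) = -2 + 2*(5 + Z) = -2 + (10 + 2*Z) = 8 + 2*Z)
(64*A(-3, -4))*(-58) = (64*(8 + 2*(-4)))*(-58) = (64*(8 - 8))*(-58) = (64*0)*(-58) = 0*(-58) = 0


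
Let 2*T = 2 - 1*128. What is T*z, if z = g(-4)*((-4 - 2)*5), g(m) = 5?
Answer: 9450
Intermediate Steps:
z = -150 (z = 5*((-4 - 2)*5) = 5*(-6*5) = 5*(-30) = -150)
T = -63 (T = (2 - 1*128)/2 = (2 - 128)/2 = (1/2)*(-126) = -63)
T*z = -63*(-150) = 9450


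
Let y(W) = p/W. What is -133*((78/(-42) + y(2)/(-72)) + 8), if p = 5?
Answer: -116983/144 ≈ -812.38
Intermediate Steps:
y(W) = 5/W
-133*((78/(-42) + y(2)/(-72)) + 8) = -133*((78/(-42) + (5/2)/(-72)) + 8) = -133*((78*(-1/42) + (5*(½))*(-1/72)) + 8) = -133*((-13/7 + (5/2)*(-1/72)) + 8) = -133*((-13/7 - 5/144) + 8) = -133*(-1907/1008 + 8) = -133*6157/1008 = -116983/144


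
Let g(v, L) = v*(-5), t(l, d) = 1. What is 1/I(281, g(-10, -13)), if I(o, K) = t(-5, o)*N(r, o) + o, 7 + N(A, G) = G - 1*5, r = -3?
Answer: 1/550 ≈ 0.0018182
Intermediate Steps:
g(v, L) = -5*v
N(A, G) = -12 + G (N(A, G) = -7 + (G - 1*5) = -7 + (G - 5) = -7 + (-5 + G) = -12 + G)
I(o, K) = -12 + 2*o (I(o, K) = 1*(-12 + o) + o = (-12 + o) + o = -12 + 2*o)
1/I(281, g(-10, -13)) = 1/(-12 + 2*281) = 1/(-12 + 562) = 1/550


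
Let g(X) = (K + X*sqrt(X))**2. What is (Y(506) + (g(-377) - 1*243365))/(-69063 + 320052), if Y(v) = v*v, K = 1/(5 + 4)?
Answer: -4339166921/20330109 - 754*I*sqrt(377)/2258901 ≈ -213.44 - 0.006481*I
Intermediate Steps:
K = 1/9 ≈ 0.11111
Y(v) = v**2
g(X) = (1/9 + X**(3/2))**2 (g(X) = (1/9 + X*sqrt(X))**2 = (1/9 + X**(3/2))**2)
(Y(506) + (g(-377) - 1*243365))/(-69063 + 320052) = (506**2 + ((1 + 9*(-377)**(3/2))**2/81 - 1*243365))/(-69063 + 320052) = (256036 + ((1 + 9*(-377*I*sqrt(377)))**2/81 - 243365))/250989 = (256036 + ((1 - 3393*I*sqrt(377))**2/81 - 243365))*(1/250989) = (256036 + (-243365 + (1 - 3393*I*sqrt(377))**2/81))*(1/250989) = (12671 + (1 - 3393*I*sqrt(377))**2/81)*(1/250989) = 12671/250989 + (1 - 3393*I*sqrt(377))**2/20330109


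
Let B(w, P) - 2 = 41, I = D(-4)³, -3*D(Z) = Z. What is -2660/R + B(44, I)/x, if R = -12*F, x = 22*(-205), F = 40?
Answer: 299399/54120 ≈ 5.5321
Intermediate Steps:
D(Z) = -Z/3
I = 64/27 (I = (-⅓*(-4))³ = (4/3)³ = 64/27 ≈ 2.3704)
x = -4510
B(w, P) = 43 (B(w, P) = 2 + 41 = 43)
R = -480 (R = -12*40 = -480)
-2660/R + B(44, I)/x = -2660/(-480) + 43/(-4510) = -2660*(-1/480) + 43*(-1/4510) = 133/24 - 43/4510 = 299399/54120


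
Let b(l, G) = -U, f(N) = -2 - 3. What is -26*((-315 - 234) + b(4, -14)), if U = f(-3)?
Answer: 14144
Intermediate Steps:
f(N) = -5
U = -5
b(l, G) = 5 (b(l, G) = -1*(-5) = 5)
-26*((-315 - 234) + b(4, -14)) = -26*((-315 - 234) + 5) = -26*(-549 + 5) = -26*(-544) = 14144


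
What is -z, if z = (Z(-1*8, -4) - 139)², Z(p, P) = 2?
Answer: -18769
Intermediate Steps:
z = 18769 (z = (2 - 139)² = (-137)² = 18769)
-z = -1*18769 = -18769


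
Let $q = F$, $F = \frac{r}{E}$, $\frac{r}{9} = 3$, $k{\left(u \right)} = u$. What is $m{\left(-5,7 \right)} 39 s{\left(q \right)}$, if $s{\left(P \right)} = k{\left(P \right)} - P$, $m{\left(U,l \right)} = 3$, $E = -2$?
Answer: $0$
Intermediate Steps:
$r = 27$ ($r = 9 \cdot 3 = 27$)
$F = - \frac{27}{2}$ ($F = \frac{27}{-2} = 27 \left(- \frac{1}{2}\right) = - \frac{27}{2} \approx -13.5$)
$q = - \frac{27}{2} \approx -13.5$
$s{\left(P \right)} = 0$ ($s{\left(P \right)} = P - P = 0$)
$m{\left(-5,7 \right)} 39 s{\left(q \right)} = 3 \cdot 39 \cdot 0 = 117 \cdot 0 = 0$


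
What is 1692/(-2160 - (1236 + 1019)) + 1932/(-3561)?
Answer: -4851664/5240605 ≈ -0.92578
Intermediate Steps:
1692/(-2160 - (1236 + 1019)) + 1932/(-3561) = 1692/(-2160 - 1*2255) + 1932*(-1/3561) = 1692/(-2160 - 2255) - 644/1187 = 1692/(-4415) - 644/1187 = 1692*(-1/4415) - 644/1187 = -1692/4415 - 644/1187 = -4851664/5240605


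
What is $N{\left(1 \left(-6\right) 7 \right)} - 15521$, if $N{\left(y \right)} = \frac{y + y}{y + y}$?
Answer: $-15520$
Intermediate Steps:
$N{\left(y \right)} = 1$ ($N{\left(y \right)} = \frac{2 y}{2 y} = 2 y \frac{1}{2 y} = 1$)
$N{\left(1 \left(-6\right) 7 \right)} - 15521 = 1 - 15521 = -15520$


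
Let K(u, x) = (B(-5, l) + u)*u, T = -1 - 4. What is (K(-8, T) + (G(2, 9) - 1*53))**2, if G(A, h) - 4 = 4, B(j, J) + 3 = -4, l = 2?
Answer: 5625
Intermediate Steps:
B(j, J) = -7 (B(j, J) = -3 - 4 = -7)
G(A, h) = 8 (G(A, h) = 4 + 4 = 8)
T = -5
K(u, x) = u*(-7 + u) (K(u, x) = (-7 + u)*u = u*(-7 + u))
(K(-8, T) + (G(2, 9) - 1*53))**2 = (-8*(-7 - 8) + (8 - 1*53))**2 = (-8*(-15) + (8 - 53))**2 = (120 - 45)**2 = 75**2 = 5625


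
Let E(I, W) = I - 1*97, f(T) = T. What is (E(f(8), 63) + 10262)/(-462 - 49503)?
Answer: -3391/16655 ≈ -0.20360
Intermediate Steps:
E(I, W) = -97 + I (E(I, W) = I - 97 = -97 + I)
(E(f(8), 63) + 10262)/(-462 - 49503) = ((-97 + 8) + 10262)/(-462 - 49503) = (-89 + 10262)/(-49965) = 10173*(-1/49965) = -3391/16655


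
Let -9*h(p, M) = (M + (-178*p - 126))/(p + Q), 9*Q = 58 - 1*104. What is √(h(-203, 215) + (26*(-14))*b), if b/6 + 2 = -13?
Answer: √114994151719/1873 ≈ 181.05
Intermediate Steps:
Q = -46/9 (Q = (58 - 1*104)/9 = (58 - 104)/9 = (⅑)*(-46) = -46/9 ≈ -5.1111)
b = -90 (b = -12 + 6*(-13) = -12 - 78 = -90)
h(p, M) = -(-126 + M - 178*p)/(9*(-46/9 + p)) (h(p, M) = -(M + (-178*p - 126))/(9*(p - 46/9)) = -(M + (-126 - 178*p))/(9*(-46/9 + p)) = -(-126 + M - 178*p)/(9*(-46/9 + p)))
√(h(-203, 215) + (26*(-14))*b) = √((126 - 1*215 + 178*(-203))/(-46 + 9*(-203)) + (26*(-14))*(-90)) = √((126 - 215 - 36134)/(-46 - 1827) - 364*(-90)) = √(-36223/(-1873) + 32760) = √(-1/1873*(-36223) + 32760) = √(36223/1873 + 32760) = √(61395703/1873) = √114994151719/1873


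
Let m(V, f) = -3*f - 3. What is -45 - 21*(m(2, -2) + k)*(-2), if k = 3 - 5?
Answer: -3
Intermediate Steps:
m(V, f) = -3 - 3*f
k = -2
-45 - 21*(m(2, -2) + k)*(-2) = -45 - 21*((-3 - 3*(-2)) - 2)*(-2) = -45 - 21*((-3 + 6) - 2)*(-2) = -45 - 21*(3 - 2)*(-2) = -45 - 21*(-2) = -45 + 42 = -3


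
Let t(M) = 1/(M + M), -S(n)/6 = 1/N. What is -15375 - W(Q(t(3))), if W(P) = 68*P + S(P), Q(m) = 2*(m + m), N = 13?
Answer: -601375/39 ≈ -15420.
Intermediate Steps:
S(n) = -6/13
t(M) = 1/(2*M)
Q(m) = 4*m (Q(m) = 2*(2*m) = 4*m)
W(P) = -6/13 + 68*P (W(P) = 68*P - 6/13 = -6/13 + 68*P)
-15375 - W(Q(t(3))) = -15375 - (-6/13 + 68*(4*((½)/3))) = -15375 - (-6/13 + 68*(4*((½)*(⅓)))) = -15375 - (-6/13 + 68*(4*(⅙))) = -15375 - (-6/13 + 68*(⅔)) = -15375 - (-6/13 + 136/3) = -15375 - 1*1750/39 = -15375 - 1750/39 = -601375/39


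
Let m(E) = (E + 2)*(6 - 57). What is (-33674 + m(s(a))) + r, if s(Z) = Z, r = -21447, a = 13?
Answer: -55886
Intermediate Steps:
m(E) = -102 - 51*E (m(E) = (2 + E)*(-51) = -102 - 51*E)
(-33674 + m(s(a))) + r = (-33674 + (-102 - 51*13)) - 21447 = (-33674 + (-102 - 663)) - 21447 = (-33674 - 765) - 21447 = -34439 - 21447 = -55886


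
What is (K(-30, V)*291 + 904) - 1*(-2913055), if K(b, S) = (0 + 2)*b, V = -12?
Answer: 2896499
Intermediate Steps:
K(b, S) = 2*b
(K(-30, V)*291 + 904) - 1*(-2913055) = ((2*(-30))*291 + 904) - 1*(-2913055) = (-60*291 + 904) + 2913055 = (-17460 + 904) + 2913055 = -16556 + 2913055 = 2896499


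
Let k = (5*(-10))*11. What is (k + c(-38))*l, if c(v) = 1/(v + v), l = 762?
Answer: -15926181/38 ≈ -4.1911e+5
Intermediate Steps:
c(v) = 1/(2*v)
k = -550 (k = -50*11 = -550)
(k + c(-38))*l = (-550 + (½)/(-38))*762 = (-550 + (½)*(-1/38))*762 = (-550 - 1/76)*762 = -41801/76*762 = -15926181/38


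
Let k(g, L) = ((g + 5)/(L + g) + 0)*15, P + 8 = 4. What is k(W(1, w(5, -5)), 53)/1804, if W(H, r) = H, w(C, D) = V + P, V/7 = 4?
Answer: 5/5412 ≈ 0.00092387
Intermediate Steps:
V = 28 (V = 7*4 = 28)
P = -4 (P = -8 + 4 = -4)
w(C, D) = 24 (w(C, D) = 28 - 4 = 24)
k(g, L) = 15*(5 + g)/(L + g) (k(g, L) = ((5 + g)/(L + g) + 0)*15 = ((5 + g)/(L + g))*15 = 15*(5 + g)/(L + g))
k(W(1, w(5, -5)), 53)/1804 = (15*(5 + 1)/(53 + 1))/1804 = (15*6/54)*(1/1804) = (15*(1/54)*6)*(1/1804) = (5/3)*(1/1804) = 5/5412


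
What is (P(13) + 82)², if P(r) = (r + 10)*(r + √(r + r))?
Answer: 158915 + 17526*√26 ≈ 2.4828e+5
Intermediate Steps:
P(r) = (10 + r)*(r + √2*√r) (P(r) = (10 + r)*(r + √(2*r)) = (10 + r)*(r + √2*√r))
(P(13) + 82)² = ((13² + 10*13 + √2*13^(3/2) + 10*√2*√13) + 82)² = ((169 + 130 + √2*(13*√13) + 10*√26) + 82)² = ((169 + 130 + 13*√26 + 10*√26) + 82)² = ((299 + 23*√26) + 82)² = (381 + 23*√26)²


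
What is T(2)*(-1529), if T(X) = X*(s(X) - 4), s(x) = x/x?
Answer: 9174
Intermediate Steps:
s(x) = 1
T(X) = -3*X (T(X) = X*(1 - 4) = X*(-3) = -3*X)
T(2)*(-1529) = -3*2*(-1529) = -6*(-1529) = 9174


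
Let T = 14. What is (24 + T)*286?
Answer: 10868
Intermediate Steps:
(24 + T)*286 = (24 + 14)*286 = 38*286 = 10868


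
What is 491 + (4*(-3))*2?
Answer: 467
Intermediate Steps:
491 + (4*(-3))*2 = 491 - 12*2 = 491 - 24 = 467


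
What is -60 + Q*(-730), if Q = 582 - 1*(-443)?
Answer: -748310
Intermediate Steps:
Q = 1025 (Q = 582 + 443 = 1025)
-60 + Q*(-730) = -60 + 1025*(-730) = -60 - 748250 = -748310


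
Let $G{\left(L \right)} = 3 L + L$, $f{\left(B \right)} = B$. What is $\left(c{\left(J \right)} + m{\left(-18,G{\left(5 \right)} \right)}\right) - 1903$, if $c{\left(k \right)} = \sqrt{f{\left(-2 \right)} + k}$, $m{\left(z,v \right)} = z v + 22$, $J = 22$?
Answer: $-2241 + 2 \sqrt{5} \approx -2236.5$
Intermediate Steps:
$G{\left(L \right)} = 4 L$
$m{\left(z,v \right)} = 22 + v z$ ($m{\left(z,v \right)} = v z + 22 = 22 + v z$)
$c{\left(k \right)} = \sqrt{-2 + k}$
$\left(c{\left(J \right)} + m{\left(-18,G{\left(5 \right)} \right)}\right) - 1903 = \left(\sqrt{-2 + 22} + \left(22 + 4 \cdot 5 \left(-18\right)\right)\right) - 1903 = \left(\sqrt{20} + \left(22 + 20 \left(-18\right)\right)\right) - 1903 = \left(2 \sqrt{5} + \left(22 - 360\right)\right) - 1903 = \left(2 \sqrt{5} - 338\right) - 1903 = \left(-338 + 2 \sqrt{5}\right) - 1903 = -2241 + 2 \sqrt{5}$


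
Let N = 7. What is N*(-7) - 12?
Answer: -61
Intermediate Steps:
N*(-7) - 12 = 7*(-7) - 12 = -49 - 12 = -61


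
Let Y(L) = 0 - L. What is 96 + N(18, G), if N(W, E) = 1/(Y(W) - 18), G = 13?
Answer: 3455/36 ≈ 95.972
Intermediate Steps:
Y(L) = -L
N(W, E) = 1/(-18 - W) (N(W, E) = 1/(-W - 18) = 1/(-18 - W))
96 + N(18, G) = 96 - 1/(18 + 18) = 96 - 1/36 = 3455/36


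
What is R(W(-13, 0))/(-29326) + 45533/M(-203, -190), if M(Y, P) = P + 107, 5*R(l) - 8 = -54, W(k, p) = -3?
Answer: -3338249986/6085145 ≈ -548.59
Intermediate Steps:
R(l) = -46/5 (R(l) = 8/5 + (⅕)*(-54) = 8/5 - 54/5 = -46/5)
M(Y, P) = 107 + P
R(W(-13, 0))/(-29326) + 45533/M(-203, -190) = -46/5/(-29326) + 45533/(107 - 190) = -46/5*(-1/29326) + 45533/(-83) = 23/73315 + 45533*(-1/83) = 23/73315 - 45533/83 = -3338249986/6085145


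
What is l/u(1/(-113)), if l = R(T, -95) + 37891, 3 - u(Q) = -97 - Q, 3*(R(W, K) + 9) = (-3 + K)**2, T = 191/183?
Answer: 13927250/33897 ≈ 410.87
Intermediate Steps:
T = 191/183 (T = 191*(1/183) = 191/183 ≈ 1.0437)
R(W, K) = -9 + (-3 + K)**2/3
u(Q) = 100 + Q (u(Q) = 3 - (-97 - Q) = 3 + (97 + Q) = 100 + Q)
l = 123250/3 (l = (-9 + (-3 - 95)**2/3) + 37891 = (-9 + (1/3)*(-98)**2) + 37891 = (-9 + (1/3)*9604) + 37891 = (-9 + 9604/3) + 37891 = 9577/3 + 37891 = 123250/3 ≈ 41083.)
l/u(1/(-113)) = 123250/(3*(100 + 1/(-113))) = 123250/(3*(100 - 1/113)) = 123250/(3*(11299/113)) = (123250/3)*(113/11299) = 13927250/33897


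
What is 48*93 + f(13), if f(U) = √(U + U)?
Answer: 4464 + √26 ≈ 4469.1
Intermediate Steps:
f(U) = √2*√U (f(U) = √(2*U) = √2*√U)
48*93 + f(13) = 48*93 + √2*√13 = 4464 + √26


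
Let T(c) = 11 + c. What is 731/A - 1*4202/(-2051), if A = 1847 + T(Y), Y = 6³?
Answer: 600837/250222 ≈ 2.4012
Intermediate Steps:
Y = 216
A = 2074 (A = 1847 + (11 + 216) = 1847 + 227 = 2074)
731/A - 1*4202/(-2051) = 731/2074 - 1*4202/(-2051) = 731*(1/2074) - 4202*(-1/2051) = 43/122 + 4202/2051 = 600837/250222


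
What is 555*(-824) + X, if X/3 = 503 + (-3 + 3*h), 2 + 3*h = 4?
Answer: -455814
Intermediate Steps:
h = ⅔ (h = -⅔ + (⅓)*4 = -⅔ + 4/3 = ⅔ ≈ 0.66667)
X = 1506 (X = 3*(503 + (-3 + 3*(⅔))) = 3*(503 + (-3 + 2)) = 3*(503 - 1) = 3*502 = 1506)
555*(-824) + X = 555*(-824) + 1506 = -457320 + 1506 = -455814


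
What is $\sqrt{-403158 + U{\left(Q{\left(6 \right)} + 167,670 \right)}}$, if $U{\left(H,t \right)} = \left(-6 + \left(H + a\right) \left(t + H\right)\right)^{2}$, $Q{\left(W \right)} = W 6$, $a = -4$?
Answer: $\sqrt{30178582683} \approx 1.7372 \cdot 10^{5}$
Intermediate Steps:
$Q{\left(W \right)} = 6 W$
$U{\left(H,t \right)} = \left(-6 + \left(-4 + H\right) \left(H + t\right)\right)^{2}$ ($U{\left(H,t \right)} = \left(-6 + \left(H - 4\right) \left(t + H\right)\right)^{2} = \left(-6 + \left(-4 + H\right) \left(H + t\right)\right)^{2}$)
$\sqrt{-403158 + U{\left(Q{\left(6 \right)} + 167,670 \right)}} = \sqrt{-403158 + \left(-6 + \left(6 \cdot 6 + 167\right)^{2} - 4 \left(6 \cdot 6 + 167\right) - 2680 + \left(6 \cdot 6 + 167\right) 670\right)^{2}} = \sqrt{-403158 + \left(-6 + \left(36 + 167\right)^{2} - 4 \left(36 + 167\right) - 2680 + \left(36 + 167\right) 670\right)^{2}} = \sqrt{-403158 + \left(-6 + 203^{2} - 812 - 2680 + 203 \cdot 670\right)^{2}} = \sqrt{-403158 + \left(-6 + 41209 - 812 - 2680 + 136010\right)^{2}} = \sqrt{-403158 + 173721^{2}} = \sqrt{-403158 + 30178985841} = \sqrt{30178582683}$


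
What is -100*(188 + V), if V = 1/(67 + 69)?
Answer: -639225/34 ≈ -18801.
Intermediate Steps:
V = 1/136 ≈ 0.0073529
-100*(188 + V) = -100*(188 + 1/136) = -100*25569/136 = -639225/34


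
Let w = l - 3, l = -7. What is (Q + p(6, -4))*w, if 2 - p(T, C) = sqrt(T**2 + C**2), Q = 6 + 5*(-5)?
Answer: 170 + 20*sqrt(13) ≈ 242.11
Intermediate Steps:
Q = -19 (Q = 6 - 25 = -19)
p(T, C) = 2 - sqrt(C**2 + T**2) (p(T, C) = 2 - sqrt(T**2 + C**2) = 2 - sqrt(C**2 + T**2))
w = -10 (w = -7 - 3 = -10)
(Q + p(6, -4))*w = (-19 + (2 - sqrt((-4)**2 + 6**2)))*(-10) = (-19 + (2 - sqrt(16 + 36)))*(-10) = (-19 + (2 - sqrt(52)))*(-10) = (-19 + (2 - 2*sqrt(13)))*(-10) = (-17 - 2*sqrt(13))*(-10) = 170 + 20*sqrt(13)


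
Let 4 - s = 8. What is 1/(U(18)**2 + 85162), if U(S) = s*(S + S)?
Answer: 1/105898 ≈ 9.4430e-6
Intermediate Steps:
s = -4 (s = 4 - 1*8 = 4 - 8 = -4)
U(S) = -8*S (U(S) = -4*(S + S) = -8*S)
1/(U(18)**2 + 85162) = 1/((-8*18)**2 + 85162) = 1/((-144)**2 + 85162) = 1/(20736 + 85162) = 1/105898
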